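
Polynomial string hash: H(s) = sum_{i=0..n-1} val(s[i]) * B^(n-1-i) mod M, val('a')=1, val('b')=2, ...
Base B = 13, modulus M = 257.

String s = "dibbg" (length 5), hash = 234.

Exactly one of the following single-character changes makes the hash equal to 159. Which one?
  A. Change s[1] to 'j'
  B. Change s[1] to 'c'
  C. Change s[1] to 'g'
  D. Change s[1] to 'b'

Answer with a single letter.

Option A: s[1]='i'->'j', delta=(10-9)*13^3 mod 257 = 141, hash=234+141 mod 257 = 118
Option B: s[1]='i'->'c', delta=(3-9)*13^3 mod 257 = 182, hash=234+182 mod 257 = 159 <-- target
Option C: s[1]='i'->'g', delta=(7-9)*13^3 mod 257 = 232, hash=234+232 mod 257 = 209
Option D: s[1]='i'->'b', delta=(2-9)*13^3 mod 257 = 41, hash=234+41 mod 257 = 18

Answer: B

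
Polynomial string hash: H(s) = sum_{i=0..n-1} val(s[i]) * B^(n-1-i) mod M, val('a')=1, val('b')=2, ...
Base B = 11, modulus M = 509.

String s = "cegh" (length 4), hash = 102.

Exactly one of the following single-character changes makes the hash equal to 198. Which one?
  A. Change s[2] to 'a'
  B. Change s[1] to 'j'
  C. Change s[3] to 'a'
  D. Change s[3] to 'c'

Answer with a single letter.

Option A: s[2]='g'->'a', delta=(1-7)*11^1 mod 509 = 443, hash=102+443 mod 509 = 36
Option B: s[1]='e'->'j', delta=(10-5)*11^2 mod 509 = 96, hash=102+96 mod 509 = 198 <-- target
Option C: s[3]='h'->'a', delta=(1-8)*11^0 mod 509 = 502, hash=102+502 mod 509 = 95
Option D: s[3]='h'->'c', delta=(3-8)*11^0 mod 509 = 504, hash=102+504 mod 509 = 97

Answer: B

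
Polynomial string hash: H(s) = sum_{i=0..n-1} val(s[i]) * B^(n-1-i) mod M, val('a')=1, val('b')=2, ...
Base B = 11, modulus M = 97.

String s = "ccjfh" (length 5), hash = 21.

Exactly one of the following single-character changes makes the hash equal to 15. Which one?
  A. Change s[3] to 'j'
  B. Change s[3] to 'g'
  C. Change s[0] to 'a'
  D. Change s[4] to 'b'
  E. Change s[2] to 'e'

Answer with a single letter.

Option A: s[3]='f'->'j', delta=(10-6)*11^1 mod 97 = 44, hash=21+44 mod 97 = 65
Option B: s[3]='f'->'g', delta=(7-6)*11^1 mod 97 = 11, hash=21+11 mod 97 = 32
Option C: s[0]='c'->'a', delta=(1-3)*11^4 mod 97 = 12, hash=21+12 mod 97 = 33
Option D: s[4]='h'->'b', delta=(2-8)*11^0 mod 97 = 91, hash=21+91 mod 97 = 15 <-- target
Option E: s[2]='j'->'e', delta=(5-10)*11^2 mod 97 = 74, hash=21+74 mod 97 = 95

Answer: D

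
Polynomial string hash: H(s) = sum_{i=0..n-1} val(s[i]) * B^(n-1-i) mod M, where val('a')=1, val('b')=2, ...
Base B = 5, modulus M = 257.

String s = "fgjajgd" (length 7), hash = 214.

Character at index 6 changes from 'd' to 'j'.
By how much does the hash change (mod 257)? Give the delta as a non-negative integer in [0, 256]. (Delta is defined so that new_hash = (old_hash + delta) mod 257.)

Delta formula: (val(new) - val(old)) * B^(n-1-k) mod M
  val('j') - val('d') = 10 - 4 = 6
  B^(n-1-k) = 5^0 mod 257 = 1
  Delta = 6 * 1 mod 257 = 6

Answer: 6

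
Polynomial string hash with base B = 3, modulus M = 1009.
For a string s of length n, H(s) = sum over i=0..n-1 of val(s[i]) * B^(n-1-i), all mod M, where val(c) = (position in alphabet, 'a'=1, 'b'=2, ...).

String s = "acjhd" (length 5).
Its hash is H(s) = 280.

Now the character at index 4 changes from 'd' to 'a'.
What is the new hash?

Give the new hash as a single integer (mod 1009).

val('d') = 4, val('a') = 1
Position k = 4, exponent = n-1-k = 0
B^0 mod M = 3^0 mod 1009 = 1
Delta = (1 - 4) * 1 mod 1009 = 1006
New hash = (280 + 1006) mod 1009 = 277

Answer: 277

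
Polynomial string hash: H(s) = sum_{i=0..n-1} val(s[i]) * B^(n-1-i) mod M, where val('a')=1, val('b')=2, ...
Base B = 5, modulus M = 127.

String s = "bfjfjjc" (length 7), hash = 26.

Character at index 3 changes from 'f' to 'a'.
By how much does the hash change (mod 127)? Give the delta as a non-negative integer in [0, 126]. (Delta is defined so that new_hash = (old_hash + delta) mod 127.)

Answer: 10

Derivation:
Delta formula: (val(new) - val(old)) * B^(n-1-k) mod M
  val('a') - val('f') = 1 - 6 = -5
  B^(n-1-k) = 5^3 mod 127 = 125
  Delta = -5 * 125 mod 127 = 10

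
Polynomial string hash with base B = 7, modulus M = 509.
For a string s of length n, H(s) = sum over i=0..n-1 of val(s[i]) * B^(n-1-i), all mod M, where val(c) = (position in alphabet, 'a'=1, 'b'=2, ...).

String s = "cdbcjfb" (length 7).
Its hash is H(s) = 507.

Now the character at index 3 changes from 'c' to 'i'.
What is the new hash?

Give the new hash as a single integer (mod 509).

val('c') = 3, val('i') = 9
Position k = 3, exponent = n-1-k = 3
B^3 mod M = 7^3 mod 509 = 343
Delta = (9 - 3) * 343 mod 509 = 22
New hash = (507 + 22) mod 509 = 20

Answer: 20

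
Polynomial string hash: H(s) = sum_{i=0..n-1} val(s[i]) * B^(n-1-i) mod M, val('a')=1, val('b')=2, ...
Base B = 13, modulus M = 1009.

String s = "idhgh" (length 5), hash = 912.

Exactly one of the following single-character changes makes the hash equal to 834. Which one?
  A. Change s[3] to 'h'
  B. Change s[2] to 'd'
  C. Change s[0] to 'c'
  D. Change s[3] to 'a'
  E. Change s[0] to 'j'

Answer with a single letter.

Answer: D

Derivation:
Option A: s[3]='g'->'h', delta=(8-7)*13^1 mod 1009 = 13, hash=912+13 mod 1009 = 925
Option B: s[2]='h'->'d', delta=(4-8)*13^2 mod 1009 = 333, hash=912+333 mod 1009 = 236
Option C: s[0]='i'->'c', delta=(3-9)*13^4 mod 1009 = 164, hash=912+164 mod 1009 = 67
Option D: s[3]='g'->'a', delta=(1-7)*13^1 mod 1009 = 931, hash=912+931 mod 1009 = 834 <-- target
Option E: s[0]='i'->'j', delta=(10-9)*13^4 mod 1009 = 309, hash=912+309 mod 1009 = 212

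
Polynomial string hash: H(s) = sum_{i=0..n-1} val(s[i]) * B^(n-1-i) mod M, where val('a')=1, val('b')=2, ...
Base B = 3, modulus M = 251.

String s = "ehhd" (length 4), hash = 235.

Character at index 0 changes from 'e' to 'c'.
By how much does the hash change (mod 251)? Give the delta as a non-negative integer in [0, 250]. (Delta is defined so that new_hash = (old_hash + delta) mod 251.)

Answer: 197

Derivation:
Delta formula: (val(new) - val(old)) * B^(n-1-k) mod M
  val('c') - val('e') = 3 - 5 = -2
  B^(n-1-k) = 3^3 mod 251 = 27
  Delta = -2 * 27 mod 251 = 197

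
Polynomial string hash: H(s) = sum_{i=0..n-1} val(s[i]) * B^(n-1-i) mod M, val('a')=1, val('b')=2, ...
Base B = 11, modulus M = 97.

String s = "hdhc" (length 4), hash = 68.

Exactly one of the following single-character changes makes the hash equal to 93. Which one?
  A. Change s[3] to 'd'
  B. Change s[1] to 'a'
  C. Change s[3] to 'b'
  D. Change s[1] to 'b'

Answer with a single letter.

Answer: B

Derivation:
Option A: s[3]='c'->'d', delta=(4-3)*11^0 mod 97 = 1, hash=68+1 mod 97 = 69
Option B: s[1]='d'->'a', delta=(1-4)*11^2 mod 97 = 25, hash=68+25 mod 97 = 93 <-- target
Option C: s[3]='c'->'b', delta=(2-3)*11^0 mod 97 = 96, hash=68+96 mod 97 = 67
Option D: s[1]='d'->'b', delta=(2-4)*11^2 mod 97 = 49, hash=68+49 mod 97 = 20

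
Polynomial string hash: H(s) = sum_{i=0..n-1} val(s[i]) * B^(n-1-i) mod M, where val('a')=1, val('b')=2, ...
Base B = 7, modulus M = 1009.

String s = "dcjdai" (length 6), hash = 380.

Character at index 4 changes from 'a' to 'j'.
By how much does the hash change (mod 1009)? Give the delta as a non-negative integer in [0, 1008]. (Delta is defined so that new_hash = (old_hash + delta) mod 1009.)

Delta formula: (val(new) - val(old)) * B^(n-1-k) mod M
  val('j') - val('a') = 10 - 1 = 9
  B^(n-1-k) = 7^1 mod 1009 = 7
  Delta = 9 * 7 mod 1009 = 63

Answer: 63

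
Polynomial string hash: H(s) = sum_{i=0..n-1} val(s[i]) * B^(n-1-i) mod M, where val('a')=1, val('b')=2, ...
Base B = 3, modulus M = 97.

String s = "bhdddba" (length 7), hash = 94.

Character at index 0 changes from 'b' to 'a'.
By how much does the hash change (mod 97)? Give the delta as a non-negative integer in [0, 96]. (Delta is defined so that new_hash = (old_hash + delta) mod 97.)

Delta formula: (val(new) - val(old)) * B^(n-1-k) mod M
  val('a') - val('b') = 1 - 2 = -1
  B^(n-1-k) = 3^6 mod 97 = 50
  Delta = -1 * 50 mod 97 = 47

Answer: 47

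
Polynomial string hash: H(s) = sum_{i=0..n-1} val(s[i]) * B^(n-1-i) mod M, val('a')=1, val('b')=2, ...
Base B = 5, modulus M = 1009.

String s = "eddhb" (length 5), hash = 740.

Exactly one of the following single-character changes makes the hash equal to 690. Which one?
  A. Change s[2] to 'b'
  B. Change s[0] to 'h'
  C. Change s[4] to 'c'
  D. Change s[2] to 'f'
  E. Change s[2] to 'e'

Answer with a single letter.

Option A: s[2]='d'->'b', delta=(2-4)*5^2 mod 1009 = 959, hash=740+959 mod 1009 = 690 <-- target
Option B: s[0]='e'->'h', delta=(8-5)*5^4 mod 1009 = 866, hash=740+866 mod 1009 = 597
Option C: s[4]='b'->'c', delta=(3-2)*5^0 mod 1009 = 1, hash=740+1 mod 1009 = 741
Option D: s[2]='d'->'f', delta=(6-4)*5^2 mod 1009 = 50, hash=740+50 mod 1009 = 790
Option E: s[2]='d'->'e', delta=(5-4)*5^2 mod 1009 = 25, hash=740+25 mod 1009 = 765

Answer: A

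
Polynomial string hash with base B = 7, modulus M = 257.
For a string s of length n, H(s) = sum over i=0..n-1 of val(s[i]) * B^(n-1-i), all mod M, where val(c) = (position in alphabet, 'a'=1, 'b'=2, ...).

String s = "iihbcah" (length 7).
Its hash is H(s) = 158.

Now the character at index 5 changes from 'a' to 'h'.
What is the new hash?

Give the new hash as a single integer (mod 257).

Answer: 207

Derivation:
val('a') = 1, val('h') = 8
Position k = 5, exponent = n-1-k = 1
B^1 mod M = 7^1 mod 257 = 7
Delta = (8 - 1) * 7 mod 257 = 49
New hash = (158 + 49) mod 257 = 207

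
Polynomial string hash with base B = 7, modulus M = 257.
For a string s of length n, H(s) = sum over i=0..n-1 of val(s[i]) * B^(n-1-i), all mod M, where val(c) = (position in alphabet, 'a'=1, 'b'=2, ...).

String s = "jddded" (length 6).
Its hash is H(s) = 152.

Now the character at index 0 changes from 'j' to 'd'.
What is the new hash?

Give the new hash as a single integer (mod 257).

Answer: 54

Derivation:
val('j') = 10, val('d') = 4
Position k = 0, exponent = n-1-k = 5
B^5 mod M = 7^5 mod 257 = 102
Delta = (4 - 10) * 102 mod 257 = 159
New hash = (152 + 159) mod 257 = 54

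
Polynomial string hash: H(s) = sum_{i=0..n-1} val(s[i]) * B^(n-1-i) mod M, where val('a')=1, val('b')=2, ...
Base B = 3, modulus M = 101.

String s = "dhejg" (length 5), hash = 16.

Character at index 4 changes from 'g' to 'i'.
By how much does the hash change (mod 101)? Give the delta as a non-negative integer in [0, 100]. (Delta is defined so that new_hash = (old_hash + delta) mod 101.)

Delta formula: (val(new) - val(old)) * B^(n-1-k) mod M
  val('i') - val('g') = 9 - 7 = 2
  B^(n-1-k) = 3^0 mod 101 = 1
  Delta = 2 * 1 mod 101 = 2

Answer: 2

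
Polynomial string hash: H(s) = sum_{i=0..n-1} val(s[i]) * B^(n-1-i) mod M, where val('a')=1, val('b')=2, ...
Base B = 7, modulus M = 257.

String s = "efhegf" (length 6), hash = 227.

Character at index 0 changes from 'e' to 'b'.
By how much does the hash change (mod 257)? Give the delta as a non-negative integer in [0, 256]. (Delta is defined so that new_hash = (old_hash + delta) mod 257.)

Answer: 208

Derivation:
Delta formula: (val(new) - val(old)) * B^(n-1-k) mod M
  val('b') - val('e') = 2 - 5 = -3
  B^(n-1-k) = 7^5 mod 257 = 102
  Delta = -3 * 102 mod 257 = 208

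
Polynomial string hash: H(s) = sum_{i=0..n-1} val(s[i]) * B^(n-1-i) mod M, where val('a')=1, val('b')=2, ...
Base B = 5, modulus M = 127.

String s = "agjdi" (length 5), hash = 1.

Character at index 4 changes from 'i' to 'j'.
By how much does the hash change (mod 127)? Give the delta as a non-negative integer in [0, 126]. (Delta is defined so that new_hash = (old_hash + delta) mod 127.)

Delta formula: (val(new) - val(old)) * B^(n-1-k) mod M
  val('j') - val('i') = 10 - 9 = 1
  B^(n-1-k) = 5^0 mod 127 = 1
  Delta = 1 * 1 mod 127 = 1

Answer: 1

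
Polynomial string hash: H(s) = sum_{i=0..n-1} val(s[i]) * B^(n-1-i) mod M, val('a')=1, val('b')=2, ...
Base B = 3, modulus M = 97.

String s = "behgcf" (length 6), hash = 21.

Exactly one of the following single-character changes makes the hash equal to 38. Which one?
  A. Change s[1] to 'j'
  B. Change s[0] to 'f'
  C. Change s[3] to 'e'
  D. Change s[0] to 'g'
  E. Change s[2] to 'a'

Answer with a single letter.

Option A: s[1]='e'->'j', delta=(10-5)*3^4 mod 97 = 17, hash=21+17 mod 97 = 38 <-- target
Option B: s[0]='b'->'f', delta=(6-2)*3^5 mod 97 = 2, hash=21+2 mod 97 = 23
Option C: s[3]='g'->'e', delta=(5-7)*3^2 mod 97 = 79, hash=21+79 mod 97 = 3
Option D: s[0]='b'->'g', delta=(7-2)*3^5 mod 97 = 51, hash=21+51 mod 97 = 72
Option E: s[2]='h'->'a', delta=(1-8)*3^3 mod 97 = 5, hash=21+5 mod 97 = 26

Answer: A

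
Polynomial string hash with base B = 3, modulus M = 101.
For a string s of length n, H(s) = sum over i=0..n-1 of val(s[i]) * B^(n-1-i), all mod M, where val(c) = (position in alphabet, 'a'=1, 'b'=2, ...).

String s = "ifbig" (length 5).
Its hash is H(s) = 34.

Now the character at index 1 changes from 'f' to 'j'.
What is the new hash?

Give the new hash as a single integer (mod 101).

val('f') = 6, val('j') = 10
Position k = 1, exponent = n-1-k = 3
B^3 mod M = 3^3 mod 101 = 27
Delta = (10 - 6) * 27 mod 101 = 7
New hash = (34 + 7) mod 101 = 41

Answer: 41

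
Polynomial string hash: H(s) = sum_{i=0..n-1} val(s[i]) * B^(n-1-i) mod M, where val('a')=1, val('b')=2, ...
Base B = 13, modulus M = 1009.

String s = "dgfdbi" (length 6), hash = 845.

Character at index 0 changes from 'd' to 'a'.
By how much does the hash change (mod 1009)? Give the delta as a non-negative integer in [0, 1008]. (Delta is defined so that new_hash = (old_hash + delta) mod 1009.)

Delta formula: (val(new) - val(old)) * B^(n-1-k) mod M
  val('a') - val('d') = 1 - 4 = -3
  B^(n-1-k) = 13^5 mod 1009 = 990
  Delta = -3 * 990 mod 1009 = 57

Answer: 57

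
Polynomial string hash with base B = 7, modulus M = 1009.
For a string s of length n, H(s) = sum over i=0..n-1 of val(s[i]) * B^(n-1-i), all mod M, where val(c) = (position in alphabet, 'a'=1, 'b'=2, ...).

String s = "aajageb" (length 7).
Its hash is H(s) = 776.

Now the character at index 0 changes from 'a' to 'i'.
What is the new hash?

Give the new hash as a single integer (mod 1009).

Answer: 571

Derivation:
val('a') = 1, val('i') = 9
Position k = 0, exponent = n-1-k = 6
B^6 mod M = 7^6 mod 1009 = 605
Delta = (9 - 1) * 605 mod 1009 = 804
New hash = (776 + 804) mod 1009 = 571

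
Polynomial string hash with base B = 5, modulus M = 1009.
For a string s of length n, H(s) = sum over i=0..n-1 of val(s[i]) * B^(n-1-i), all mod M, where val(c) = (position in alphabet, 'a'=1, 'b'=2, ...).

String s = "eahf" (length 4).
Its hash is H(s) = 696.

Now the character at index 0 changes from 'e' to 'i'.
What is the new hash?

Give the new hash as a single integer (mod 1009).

val('e') = 5, val('i') = 9
Position k = 0, exponent = n-1-k = 3
B^3 mod M = 5^3 mod 1009 = 125
Delta = (9 - 5) * 125 mod 1009 = 500
New hash = (696 + 500) mod 1009 = 187

Answer: 187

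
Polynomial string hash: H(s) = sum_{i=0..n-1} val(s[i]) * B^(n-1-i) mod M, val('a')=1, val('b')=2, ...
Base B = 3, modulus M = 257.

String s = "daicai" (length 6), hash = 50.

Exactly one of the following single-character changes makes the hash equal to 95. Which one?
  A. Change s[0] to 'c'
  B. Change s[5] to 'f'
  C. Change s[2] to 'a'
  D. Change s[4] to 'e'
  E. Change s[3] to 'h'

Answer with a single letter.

Option A: s[0]='d'->'c', delta=(3-4)*3^5 mod 257 = 14, hash=50+14 mod 257 = 64
Option B: s[5]='i'->'f', delta=(6-9)*3^0 mod 257 = 254, hash=50+254 mod 257 = 47
Option C: s[2]='i'->'a', delta=(1-9)*3^3 mod 257 = 41, hash=50+41 mod 257 = 91
Option D: s[4]='a'->'e', delta=(5-1)*3^1 mod 257 = 12, hash=50+12 mod 257 = 62
Option E: s[3]='c'->'h', delta=(8-3)*3^2 mod 257 = 45, hash=50+45 mod 257 = 95 <-- target

Answer: E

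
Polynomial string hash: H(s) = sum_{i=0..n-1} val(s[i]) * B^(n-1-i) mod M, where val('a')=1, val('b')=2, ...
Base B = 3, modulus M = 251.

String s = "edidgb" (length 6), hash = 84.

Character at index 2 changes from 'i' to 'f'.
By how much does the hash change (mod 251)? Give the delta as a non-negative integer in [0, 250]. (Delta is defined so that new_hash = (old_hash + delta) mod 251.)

Delta formula: (val(new) - val(old)) * B^(n-1-k) mod M
  val('f') - val('i') = 6 - 9 = -3
  B^(n-1-k) = 3^3 mod 251 = 27
  Delta = -3 * 27 mod 251 = 170

Answer: 170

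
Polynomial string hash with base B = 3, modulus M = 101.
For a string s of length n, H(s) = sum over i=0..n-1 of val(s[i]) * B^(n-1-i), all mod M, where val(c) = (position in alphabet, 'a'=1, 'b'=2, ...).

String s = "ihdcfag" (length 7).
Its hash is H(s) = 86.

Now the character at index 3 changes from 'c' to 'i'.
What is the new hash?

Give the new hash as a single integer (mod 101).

val('c') = 3, val('i') = 9
Position k = 3, exponent = n-1-k = 3
B^3 mod M = 3^3 mod 101 = 27
Delta = (9 - 3) * 27 mod 101 = 61
New hash = (86 + 61) mod 101 = 46

Answer: 46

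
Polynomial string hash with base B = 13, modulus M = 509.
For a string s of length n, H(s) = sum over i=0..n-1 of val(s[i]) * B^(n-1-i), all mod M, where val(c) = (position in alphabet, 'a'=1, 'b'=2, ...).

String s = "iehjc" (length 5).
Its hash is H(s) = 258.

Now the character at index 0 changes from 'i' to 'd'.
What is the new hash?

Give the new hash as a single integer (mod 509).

val('i') = 9, val('d') = 4
Position k = 0, exponent = n-1-k = 4
B^4 mod M = 13^4 mod 509 = 57
Delta = (4 - 9) * 57 mod 509 = 224
New hash = (258 + 224) mod 509 = 482

Answer: 482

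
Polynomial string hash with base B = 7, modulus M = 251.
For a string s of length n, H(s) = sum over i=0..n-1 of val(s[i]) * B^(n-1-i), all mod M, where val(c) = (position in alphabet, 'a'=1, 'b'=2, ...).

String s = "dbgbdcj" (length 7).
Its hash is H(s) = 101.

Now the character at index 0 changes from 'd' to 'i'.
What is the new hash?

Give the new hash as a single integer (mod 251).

val('d') = 4, val('i') = 9
Position k = 0, exponent = n-1-k = 6
B^6 mod M = 7^6 mod 251 = 181
Delta = (9 - 4) * 181 mod 251 = 152
New hash = (101 + 152) mod 251 = 2

Answer: 2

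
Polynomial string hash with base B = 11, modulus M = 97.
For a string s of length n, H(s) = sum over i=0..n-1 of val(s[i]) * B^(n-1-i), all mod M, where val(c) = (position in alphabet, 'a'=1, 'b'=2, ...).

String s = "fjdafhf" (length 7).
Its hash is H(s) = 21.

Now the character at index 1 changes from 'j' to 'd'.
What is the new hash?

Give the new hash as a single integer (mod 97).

Answer: 29

Derivation:
val('j') = 10, val('d') = 4
Position k = 1, exponent = n-1-k = 5
B^5 mod M = 11^5 mod 97 = 31
Delta = (4 - 10) * 31 mod 97 = 8
New hash = (21 + 8) mod 97 = 29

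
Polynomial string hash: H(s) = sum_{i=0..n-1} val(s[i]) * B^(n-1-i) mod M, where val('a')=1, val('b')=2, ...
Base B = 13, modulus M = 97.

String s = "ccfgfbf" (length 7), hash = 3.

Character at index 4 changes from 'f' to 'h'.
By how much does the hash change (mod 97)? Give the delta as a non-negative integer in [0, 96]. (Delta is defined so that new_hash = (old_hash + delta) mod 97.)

Delta formula: (val(new) - val(old)) * B^(n-1-k) mod M
  val('h') - val('f') = 8 - 6 = 2
  B^(n-1-k) = 13^2 mod 97 = 72
  Delta = 2 * 72 mod 97 = 47

Answer: 47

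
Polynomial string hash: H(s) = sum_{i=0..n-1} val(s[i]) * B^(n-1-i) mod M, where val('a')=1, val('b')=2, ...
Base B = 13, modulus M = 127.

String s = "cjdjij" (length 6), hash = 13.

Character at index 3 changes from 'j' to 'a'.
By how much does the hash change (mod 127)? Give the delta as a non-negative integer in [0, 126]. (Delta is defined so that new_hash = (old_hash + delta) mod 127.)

Delta formula: (val(new) - val(old)) * B^(n-1-k) mod M
  val('a') - val('j') = 1 - 10 = -9
  B^(n-1-k) = 13^2 mod 127 = 42
  Delta = -9 * 42 mod 127 = 3

Answer: 3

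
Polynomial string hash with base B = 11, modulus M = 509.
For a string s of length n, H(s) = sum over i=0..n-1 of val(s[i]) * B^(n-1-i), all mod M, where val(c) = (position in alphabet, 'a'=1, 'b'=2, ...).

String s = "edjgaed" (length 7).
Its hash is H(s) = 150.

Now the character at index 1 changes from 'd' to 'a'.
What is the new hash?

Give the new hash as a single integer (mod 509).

Answer: 38

Derivation:
val('d') = 4, val('a') = 1
Position k = 1, exponent = n-1-k = 5
B^5 mod M = 11^5 mod 509 = 207
Delta = (1 - 4) * 207 mod 509 = 397
New hash = (150 + 397) mod 509 = 38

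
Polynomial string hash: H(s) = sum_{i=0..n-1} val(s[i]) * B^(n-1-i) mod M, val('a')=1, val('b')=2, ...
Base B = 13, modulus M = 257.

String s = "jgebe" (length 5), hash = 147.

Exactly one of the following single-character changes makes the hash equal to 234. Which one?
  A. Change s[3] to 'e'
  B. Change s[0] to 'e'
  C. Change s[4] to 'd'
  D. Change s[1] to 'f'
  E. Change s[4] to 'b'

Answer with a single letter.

Option A: s[3]='b'->'e', delta=(5-2)*13^1 mod 257 = 39, hash=147+39 mod 257 = 186
Option B: s[0]='j'->'e', delta=(5-10)*13^4 mod 257 = 87, hash=147+87 mod 257 = 234 <-- target
Option C: s[4]='e'->'d', delta=(4-5)*13^0 mod 257 = 256, hash=147+256 mod 257 = 146
Option D: s[1]='g'->'f', delta=(6-7)*13^3 mod 257 = 116, hash=147+116 mod 257 = 6
Option E: s[4]='e'->'b', delta=(2-5)*13^0 mod 257 = 254, hash=147+254 mod 257 = 144

Answer: B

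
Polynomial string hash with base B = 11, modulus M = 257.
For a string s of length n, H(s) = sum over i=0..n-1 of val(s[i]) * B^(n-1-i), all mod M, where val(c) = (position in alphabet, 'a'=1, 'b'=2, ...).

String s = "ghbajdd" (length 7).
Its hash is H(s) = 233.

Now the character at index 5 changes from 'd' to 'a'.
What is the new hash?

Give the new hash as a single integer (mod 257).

Answer: 200

Derivation:
val('d') = 4, val('a') = 1
Position k = 5, exponent = n-1-k = 1
B^1 mod M = 11^1 mod 257 = 11
Delta = (1 - 4) * 11 mod 257 = 224
New hash = (233 + 224) mod 257 = 200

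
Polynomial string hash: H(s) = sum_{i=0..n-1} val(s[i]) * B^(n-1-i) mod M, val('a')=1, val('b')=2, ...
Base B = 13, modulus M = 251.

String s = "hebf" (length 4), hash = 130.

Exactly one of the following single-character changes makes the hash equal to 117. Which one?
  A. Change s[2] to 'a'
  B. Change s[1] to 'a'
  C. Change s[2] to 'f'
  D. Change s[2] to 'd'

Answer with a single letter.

Option A: s[2]='b'->'a', delta=(1-2)*13^1 mod 251 = 238, hash=130+238 mod 251 = 117 <-- target
Option B: s[1]='e'->'a', delta=(1-5)*13^2 mod 251 = 77, hash=130+77 mod 251 = 207
Option C: s[2]='b'->'f', delta=(6-2)*13^1 mod 251 = 52, hash=130+52 mod 251 = 182
Option D: s[2]='b'->'d', delta=(4-2)*13^1 mod 251 = 26, hash=130+26 mod 251 = 156

Answer: A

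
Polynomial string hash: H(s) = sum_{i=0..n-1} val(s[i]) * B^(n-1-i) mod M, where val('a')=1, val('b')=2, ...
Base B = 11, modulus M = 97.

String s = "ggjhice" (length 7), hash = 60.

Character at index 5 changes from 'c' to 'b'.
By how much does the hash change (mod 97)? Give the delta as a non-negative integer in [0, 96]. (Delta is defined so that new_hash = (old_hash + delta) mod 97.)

Answer: 86

Derivation:
Delta formula: (val(new) - val(old)) * B^(n-1-k) mod M
  val('b') - val('c') = 2 - 3 = -1
  B^(n-1-k) = 11^1 mod 97 = 11
  Delta = -1 * 11 mod 97 = 86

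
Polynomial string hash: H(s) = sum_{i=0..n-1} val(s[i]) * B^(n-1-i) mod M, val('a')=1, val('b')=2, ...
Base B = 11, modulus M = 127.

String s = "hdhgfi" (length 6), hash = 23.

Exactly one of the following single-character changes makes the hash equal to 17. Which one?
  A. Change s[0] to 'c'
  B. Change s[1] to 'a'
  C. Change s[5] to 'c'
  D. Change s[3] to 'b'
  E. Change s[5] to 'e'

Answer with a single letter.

Option A: s[0]='h'->'c', delta=(3-8)*11^5 mod 127 = 52, hash=23+52 mod 127 = 75
Option B: s[1]='d'->'a', delta=(1-4)*11^4 mod 127 = 19, hash=23+19 mod 127 = 42
Option C: s[5]='i'->'c', delta=(3-9)*11^0 mod 127 = 121, hash=23+121 mod 127 = 17 <-- target
Option D: s[3]='g'->'b', delta=(2-7)*11^2 mod 127 = 30, hash=23+30 mod 127 = 53
Option E: s[5]='i'->'e', delta=(5-9)*11^0 mod 127 = 123, hash=23+123 mod 127 = 19

Answer: C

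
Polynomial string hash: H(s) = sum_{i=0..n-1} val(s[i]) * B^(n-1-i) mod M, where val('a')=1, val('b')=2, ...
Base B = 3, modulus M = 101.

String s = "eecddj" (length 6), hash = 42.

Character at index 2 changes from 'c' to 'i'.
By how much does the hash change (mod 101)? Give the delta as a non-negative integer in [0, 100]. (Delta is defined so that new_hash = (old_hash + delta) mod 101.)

Answer: 61

Derivation:
Delta formula: (val(new) - val(old)) * B^(n-1-k) mod M
  val('i') - val('c') = 9 - 3 = 6
  B^(n-1-k) = 3^3 mod 101 = 27
  Delta = 6 * 27 mod 101 = 61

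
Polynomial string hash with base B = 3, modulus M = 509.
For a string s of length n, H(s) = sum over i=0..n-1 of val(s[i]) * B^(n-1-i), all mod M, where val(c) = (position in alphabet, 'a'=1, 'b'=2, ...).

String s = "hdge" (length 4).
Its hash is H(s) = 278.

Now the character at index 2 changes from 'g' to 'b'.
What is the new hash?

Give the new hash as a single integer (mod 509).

Answer: 263

Derivation:
val('g') = 7, val('b') = 2
Position k = 2, exponent = n-1-k = 1
B^1 mod M = 3^1 mod 509 = 3
Delta = (2 - 7) * 3 mod 509 = 494
New hash = (278 + 494) mod 509 = 263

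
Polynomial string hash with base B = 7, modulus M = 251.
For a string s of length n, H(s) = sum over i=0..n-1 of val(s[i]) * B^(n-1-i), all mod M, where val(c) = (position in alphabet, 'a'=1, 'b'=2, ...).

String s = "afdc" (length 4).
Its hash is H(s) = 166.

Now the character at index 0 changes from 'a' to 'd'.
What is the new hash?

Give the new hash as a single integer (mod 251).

Answer: 191

Derivation:
val('a') = 1, val('d') = 4
Position k = 0, exponent = n-1-k = 3
B^3 mod M = 7^3 mod 251 = 92
Delta = (4 - 1) * 92 mod 251 = 25
New hash = (166 + 25) mod 251 = 191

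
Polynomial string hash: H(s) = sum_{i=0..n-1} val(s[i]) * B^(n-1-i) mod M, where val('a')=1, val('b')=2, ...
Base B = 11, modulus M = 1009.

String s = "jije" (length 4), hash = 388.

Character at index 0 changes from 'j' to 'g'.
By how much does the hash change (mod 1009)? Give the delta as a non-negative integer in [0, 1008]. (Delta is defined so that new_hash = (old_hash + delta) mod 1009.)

Delta formula: (val(new) - val(old)) * B^(n-1-k) mod M
  val('g') - val('j') = 7 - 10 = -3
  B^(n-1-k) = 11^3 mod 1009 = 322
  Delta = -3 * 322 mod 1009 = 43

Answer: 43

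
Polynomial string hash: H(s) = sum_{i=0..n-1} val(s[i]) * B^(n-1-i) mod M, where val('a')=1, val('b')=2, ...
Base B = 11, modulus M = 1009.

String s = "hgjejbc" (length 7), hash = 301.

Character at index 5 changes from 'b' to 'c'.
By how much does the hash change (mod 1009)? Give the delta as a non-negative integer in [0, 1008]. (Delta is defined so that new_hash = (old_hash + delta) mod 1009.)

Answer: 11

Derivation:
Delta formula: (val(new) - val(old)) * B^(n-1-k) mod M
  val('c') - val('b') = 3 - 2 = 1
  B^(n-1-k) = 11^1 mod 1009 = 11
  Delta = 1 * 11 mod 1009 = 11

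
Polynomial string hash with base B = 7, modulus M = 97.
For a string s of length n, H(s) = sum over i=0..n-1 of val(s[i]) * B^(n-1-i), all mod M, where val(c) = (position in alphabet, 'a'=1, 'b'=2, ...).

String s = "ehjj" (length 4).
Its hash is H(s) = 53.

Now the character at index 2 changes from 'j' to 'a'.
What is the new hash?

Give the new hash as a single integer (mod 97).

Answer: 87

Derivation:
val('j') = 10, val('a') = 1
Position k = 2, exponent = n-1-k = 1
B^1 mod M = 7^1 mod 97 = 7
Delta = (1 - 10) * 7 mod 97 = 34
New hash = (53 + 34) mod 97 = 87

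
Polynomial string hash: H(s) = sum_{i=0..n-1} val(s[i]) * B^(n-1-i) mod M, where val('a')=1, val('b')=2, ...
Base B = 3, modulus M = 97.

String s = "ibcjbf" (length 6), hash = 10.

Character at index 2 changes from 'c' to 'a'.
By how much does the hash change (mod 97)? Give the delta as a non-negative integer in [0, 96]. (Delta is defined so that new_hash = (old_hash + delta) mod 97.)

Delta formula: (val(new) - val(old)) * B^(n-1-k) mod M
  val('a') - val('c') = 1 - 3 = -2
  B^(n-1-k) = 3^3 mod 97 = 27
  Delta = -2 * 27 mod 97 = 43

Answer: 43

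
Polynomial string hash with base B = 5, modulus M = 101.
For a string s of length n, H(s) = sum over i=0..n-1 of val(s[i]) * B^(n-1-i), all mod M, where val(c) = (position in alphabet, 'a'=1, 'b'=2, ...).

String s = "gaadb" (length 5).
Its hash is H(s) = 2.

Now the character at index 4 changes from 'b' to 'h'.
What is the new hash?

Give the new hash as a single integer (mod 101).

val('b') = 2, val('h') = 8
Position k = 4, exponent = n-1-k = 0
B^0 mod M = 5^0 mod 101 = 1
Delta = (8 - 2) * 1 mod 101 = 6
New hash = (2 + 6) mod 101 = 8

Answer: 8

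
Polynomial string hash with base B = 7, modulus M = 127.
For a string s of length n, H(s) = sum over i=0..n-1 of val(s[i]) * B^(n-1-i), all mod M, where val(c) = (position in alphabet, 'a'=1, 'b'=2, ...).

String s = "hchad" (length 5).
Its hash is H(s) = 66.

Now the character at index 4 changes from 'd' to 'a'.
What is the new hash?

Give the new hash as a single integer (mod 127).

val('d') = 4, val('a') = 1
Position k = 4, exponent = n-1-k = 0
B^0 mod M = 7^0 mod 127 = 1
Delta = (1 - 4) * 1 mod 127 = 124
New hash = (66 + 124) mod 127 = 63

Answer: 63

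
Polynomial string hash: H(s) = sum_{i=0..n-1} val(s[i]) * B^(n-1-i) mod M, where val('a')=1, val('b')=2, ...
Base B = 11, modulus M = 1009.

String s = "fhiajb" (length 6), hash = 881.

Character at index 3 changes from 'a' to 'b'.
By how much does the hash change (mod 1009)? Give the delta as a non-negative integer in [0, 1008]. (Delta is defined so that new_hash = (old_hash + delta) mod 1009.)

Answer: 121

Derivation:
Delta formula: (val(new) - val(old)) * B^(n-1-k) mod M
  val('b') - val('a') = 2 - 1 = 1
  B^(n-1-k) = 11^2 mod 1009 = 121
  Delta = 1 * 121 mod 1009 = 121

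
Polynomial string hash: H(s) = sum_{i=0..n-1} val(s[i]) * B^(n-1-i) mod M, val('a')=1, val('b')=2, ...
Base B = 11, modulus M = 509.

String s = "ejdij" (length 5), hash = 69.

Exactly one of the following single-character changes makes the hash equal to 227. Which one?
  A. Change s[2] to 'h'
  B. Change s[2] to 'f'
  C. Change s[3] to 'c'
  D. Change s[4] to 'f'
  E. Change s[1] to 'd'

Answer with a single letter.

Option A: s[2]='d'->'h', delta=(8-4)*11^2 mod 509 = 484, hash=69+484 mod 509 = 44
Option B: s[2]='d'->'f', delta=(6-4)*11^2 mod 509 = 242, hash=69+242 mod 509 = 311
Option C: s[3]='i'->'c', delta=(3-9)*11^1 mod 509 = 443, hash=69+443 mod 509 = 3
Option D: s[4]='j'->'f', delta=(6-10)*11^0 mod 509 = 505, hash=69+505 mod 509 = 65
Option E: s[1]='j'->'d', delta=(4-10)*11^3 mod 509 = 158, hash=69+158 mod 509 = 227 <-- target

Answer: E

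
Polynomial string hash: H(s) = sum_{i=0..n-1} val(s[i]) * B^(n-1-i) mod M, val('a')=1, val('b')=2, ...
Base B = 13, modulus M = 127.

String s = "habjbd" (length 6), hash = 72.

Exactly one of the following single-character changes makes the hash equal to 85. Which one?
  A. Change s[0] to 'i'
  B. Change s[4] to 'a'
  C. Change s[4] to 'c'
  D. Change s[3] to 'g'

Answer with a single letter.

Answer: C

Derivation:
Option A: s[0]='h'->'i', delta=(9-8)*13^5 mod 127 = 72, hash=72+72 mod 127 = 17
Option B: s[4]='b'->'a', delta=(1-2)*13^1 mod 127 = 114, hash=72+114 mod 127 = 59
Option C: s[4]='b'->'c', delta=(3-2)*13^1 mod 127 = 13, hash=72+13 mod 127 = 85 <-- target
Option D: s[3]='j'->'g', delta=(7-10)*13^2 mod 127 = 1, hash=72+1 mod 127 = 73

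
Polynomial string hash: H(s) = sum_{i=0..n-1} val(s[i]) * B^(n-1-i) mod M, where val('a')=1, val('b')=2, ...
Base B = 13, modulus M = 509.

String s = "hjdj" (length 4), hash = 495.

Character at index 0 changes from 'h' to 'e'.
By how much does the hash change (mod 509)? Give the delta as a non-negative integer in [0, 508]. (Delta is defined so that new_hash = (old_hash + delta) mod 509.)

Delta formula: (val(new) - val(old)) * B^(n-1-k) mod M
  val('e') - val('h') = 5 - 8 = -3
  B^(n-1-k) = 13^3 mod 509 = 161
  Delta = -3 * 161 mod 509 = 26

Answer: 26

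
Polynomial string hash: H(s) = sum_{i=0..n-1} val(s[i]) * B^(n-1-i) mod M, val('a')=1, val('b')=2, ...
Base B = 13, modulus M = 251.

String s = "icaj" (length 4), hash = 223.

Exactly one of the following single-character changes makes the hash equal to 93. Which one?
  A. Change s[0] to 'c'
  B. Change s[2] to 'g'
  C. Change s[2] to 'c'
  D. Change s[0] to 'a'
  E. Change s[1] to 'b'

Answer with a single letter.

Option A: s[0]='i'->'c', delta=(3-9)*13^3 mod 251 = 121, hash=223+121 mod 251 = 93 <-- target
Option B: s[2]='a'->'g', delta=(7-1)*13^1 mod 251 = 78, hash=223+78 mod 251 = 50
Option C: s[2]='a'->'c', delta=(3-1)*13^1 mod 251 = 26, hash=223+26 mod 251 = 249
Option D: s[0]='i'->'a', delta=(1-9)*13^3 mod 251 = 245, hash=223+245 mod 251 = 217
Option E: s[1]='c'->'b', delta=(2-3)*13^2 mod 251 = 82, hash=223+82 mod 251 = 54

Answer: A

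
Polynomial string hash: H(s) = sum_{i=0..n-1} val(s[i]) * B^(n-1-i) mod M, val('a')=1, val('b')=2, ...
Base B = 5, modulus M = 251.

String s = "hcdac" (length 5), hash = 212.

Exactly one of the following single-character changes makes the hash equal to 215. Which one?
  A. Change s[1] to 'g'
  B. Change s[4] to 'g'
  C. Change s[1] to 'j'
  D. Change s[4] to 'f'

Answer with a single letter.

Option A: s[1]='c'->'g', delta=(7-3)*5^3 mod 251 = 249, hash=212+249 mod 251 = 210
Option B: s[4]='c'->'g', delta=(7-3)*5^0 mod 251 = 4, hash=212+4 mod 251 = 216
Option C: s[1]='c'->'j', delta=(10-3)*5^3 mod 251 = 122, hash=212+122 mod 251 = 83
Option D: s[4]='c'->'f', delta=(6-3)*5^0 mod 251 = 3, hash=212+3 mod 251 = 215 <-- target

Answer: D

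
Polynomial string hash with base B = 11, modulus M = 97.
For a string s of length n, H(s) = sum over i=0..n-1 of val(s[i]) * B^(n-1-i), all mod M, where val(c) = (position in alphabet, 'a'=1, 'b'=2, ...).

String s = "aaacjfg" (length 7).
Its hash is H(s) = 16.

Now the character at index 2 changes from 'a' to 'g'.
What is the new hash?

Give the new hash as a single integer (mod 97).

val('a') = 1, val('g') = 7
Position k = 2, exponent = n-1-k = 4
B^4 mod M = 11^4 mod 97 = 91
Delta = (7 - 1) * 91 mod 97 = 61
New hash = (16 + 61) mod 97 = 77

Answer: 77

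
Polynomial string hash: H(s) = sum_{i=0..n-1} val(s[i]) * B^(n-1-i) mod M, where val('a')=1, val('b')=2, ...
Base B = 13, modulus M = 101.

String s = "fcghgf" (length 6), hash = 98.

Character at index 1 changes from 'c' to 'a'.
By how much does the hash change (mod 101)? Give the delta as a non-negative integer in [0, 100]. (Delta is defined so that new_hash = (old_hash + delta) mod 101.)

Delta formula: (val(new) - val(old)) * B^(n-1-k) mod M
  val('a') - val('c') = 1 - 3 = -2
  B^(n-1-k) = 13^4 mod 101 = 79
  Delta = -2 * 79 mod 101 = 44

Answer: 44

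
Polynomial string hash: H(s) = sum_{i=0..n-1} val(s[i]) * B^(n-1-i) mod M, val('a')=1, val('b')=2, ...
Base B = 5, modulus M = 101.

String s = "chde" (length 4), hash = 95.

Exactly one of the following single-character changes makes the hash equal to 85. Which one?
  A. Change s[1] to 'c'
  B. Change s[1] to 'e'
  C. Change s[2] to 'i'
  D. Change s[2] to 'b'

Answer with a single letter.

Option A: s[1]='h'->'c', delta=(3-8)*5^2 mod 101 = 77, hash=95+77 mod 101 = 71
Option B: s[1]='h'->'e', delta=(5-8)*5^2 mod 101 = 26, hash=95+26 mod 101 = 20
Option C: s[2]='d'->'i', delta=(9-4)*5^1 mod 101 = 25, hash=95+25 mod 101 = 19
Option D: s[2]='d'->'b', delta=(2-4)*5^1 mod 101 = 91, hash=95+91 mod 101 = 85 <-- target

Answer: D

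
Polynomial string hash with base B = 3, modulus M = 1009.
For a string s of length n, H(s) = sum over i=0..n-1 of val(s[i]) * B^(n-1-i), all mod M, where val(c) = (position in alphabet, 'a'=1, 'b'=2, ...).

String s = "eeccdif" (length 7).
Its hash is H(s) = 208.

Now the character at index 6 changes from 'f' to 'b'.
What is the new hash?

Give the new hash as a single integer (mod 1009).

val('f') = 6, val('b') = 2
Position k = 6, exponent = n-1-k = 0
B^0 mod M = 3^0 mod 1009 = 1
Delta = (2 - 6) * 1 mod 1009 = 1005
New hash = (208 + 1005) mod 1009 = 204

Answer: 204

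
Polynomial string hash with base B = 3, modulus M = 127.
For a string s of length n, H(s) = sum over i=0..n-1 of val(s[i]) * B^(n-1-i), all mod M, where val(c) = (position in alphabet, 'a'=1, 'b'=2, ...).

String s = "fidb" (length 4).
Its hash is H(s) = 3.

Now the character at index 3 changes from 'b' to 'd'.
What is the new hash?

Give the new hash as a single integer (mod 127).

Answer: 5

Derivation:
val('b') = 2, val('d') = 4
Position k = 3, exponent = n-1-k = 0
B^0 mod M = 3^0 mod 127 = 1
Delta = (4 - 2) * 1 mod 127 = 2
New hash = (3 + 2) mod 127 = 5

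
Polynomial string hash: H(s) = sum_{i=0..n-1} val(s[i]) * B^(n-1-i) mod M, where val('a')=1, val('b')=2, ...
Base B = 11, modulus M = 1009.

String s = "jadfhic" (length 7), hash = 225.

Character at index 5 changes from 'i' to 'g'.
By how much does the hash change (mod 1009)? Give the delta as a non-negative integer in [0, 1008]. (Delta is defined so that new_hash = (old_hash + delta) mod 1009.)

Answer: 987

Derivation:
Delta formula: (val(new) - val(old)) * B^(n-1-k) mod M
  val('g') - val('i') = 7 - 9 = -2
  B^(n-1-k) = 11^1 mod 1009 = 11
  Delta = -2 * 11 mod 1009 = 987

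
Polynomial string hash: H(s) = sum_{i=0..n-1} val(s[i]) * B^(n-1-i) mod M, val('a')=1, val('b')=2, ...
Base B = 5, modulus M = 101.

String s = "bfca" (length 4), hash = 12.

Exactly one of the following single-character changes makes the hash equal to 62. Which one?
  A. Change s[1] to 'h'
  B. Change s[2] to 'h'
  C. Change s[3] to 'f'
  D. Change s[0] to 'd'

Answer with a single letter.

Answer: A

Derivation:
Option A: s[1]='f'->'h', delta=(8-6)*5^2 mod 101 = 50, hash=12+50 mod 101 = 62 <-- target
Option B: s[2]='c'->'h', delta=(8-3)*5^1 mod 101 = 25, hash=12+25 mod 101 = 37
Option C: s[3]='a'->'f', delta=(6-1)*5^0 mod 101 = 5, hash=12+5 mod 101 = 17
Option D: s[0]='b'->'d', delta=(4-2)*5^3 mod 101 = 48, hash=12+48 mod 101 = 60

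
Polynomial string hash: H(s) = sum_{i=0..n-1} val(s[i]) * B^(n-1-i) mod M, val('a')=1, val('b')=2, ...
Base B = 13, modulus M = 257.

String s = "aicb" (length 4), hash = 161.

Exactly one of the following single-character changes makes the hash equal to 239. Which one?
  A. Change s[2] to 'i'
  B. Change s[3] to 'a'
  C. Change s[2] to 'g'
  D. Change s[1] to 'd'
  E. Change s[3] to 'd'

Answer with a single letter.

Option A: s[2]='c'->'i', delta=(9-3)*13^1 mod 257 = 78, hash=161+78 mod 257 = 239 <-- target
Option B: s[3]='b'->'a', delta=(1-2)*13^0 mod 257 = 256, hash=161+256 mod 257 = 160
Option C: s[2]='c'->'g', delta=(7-3)*13^1 mod 257 = 52, hash=161+52 mod 257 = 213
Option D: s[1]='i'->'d', delta=(4-9)*13^2 mod 257 = 183, hash=161+183 mod 257 = 87
Option E: s[3]='b'->'d', delta=(4-2)*13^0 mod 257 = 2, hash=161+2 mod 257 = 163

Answer: A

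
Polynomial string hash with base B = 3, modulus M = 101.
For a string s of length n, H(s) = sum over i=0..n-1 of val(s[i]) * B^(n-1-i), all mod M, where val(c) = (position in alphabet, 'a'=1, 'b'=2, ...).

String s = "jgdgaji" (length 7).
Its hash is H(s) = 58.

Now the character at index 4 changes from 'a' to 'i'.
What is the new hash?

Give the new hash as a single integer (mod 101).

Answer: 29

Derivation:
val('a') = 1, val('i') = 9
Position k = 4, exponent = n-1-k = 2
B^2 mod M = 3^2 mod 101 = 9
Delta = (9 - 1) * 9 mod 101 = 72
New hash = (58 + 72) mod 101 = 29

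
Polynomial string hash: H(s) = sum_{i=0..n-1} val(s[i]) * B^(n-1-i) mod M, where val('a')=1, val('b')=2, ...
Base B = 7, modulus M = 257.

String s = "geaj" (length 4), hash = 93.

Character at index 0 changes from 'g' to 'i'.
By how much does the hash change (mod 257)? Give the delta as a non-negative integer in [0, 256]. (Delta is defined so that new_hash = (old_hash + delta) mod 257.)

Delta formula: (val(new) - val(old)) * B^(n-1-k) mod M
  val('i') - val('g') = 9 - 7 = 2
  B^(n-1-k) = 7^3 mod 257 = 86
  Delta = 2 * 86 mod 257 = 172

Answer: 172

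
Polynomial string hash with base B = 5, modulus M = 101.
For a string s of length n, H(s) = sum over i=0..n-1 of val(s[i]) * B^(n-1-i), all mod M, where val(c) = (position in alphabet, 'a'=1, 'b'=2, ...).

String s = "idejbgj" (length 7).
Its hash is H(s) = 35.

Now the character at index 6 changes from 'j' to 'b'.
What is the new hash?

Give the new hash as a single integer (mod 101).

Answer: 27

Derivation:
val('j') = 10, val('b') = 2
Position k = 6, exponent = n-1-k = 0
B^0 mod M = 5^0 mod 101 = 1
Delta = (2 - 10) * 1 mod 101 = 93
New hash = (35 + 93) mod 101 = 27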